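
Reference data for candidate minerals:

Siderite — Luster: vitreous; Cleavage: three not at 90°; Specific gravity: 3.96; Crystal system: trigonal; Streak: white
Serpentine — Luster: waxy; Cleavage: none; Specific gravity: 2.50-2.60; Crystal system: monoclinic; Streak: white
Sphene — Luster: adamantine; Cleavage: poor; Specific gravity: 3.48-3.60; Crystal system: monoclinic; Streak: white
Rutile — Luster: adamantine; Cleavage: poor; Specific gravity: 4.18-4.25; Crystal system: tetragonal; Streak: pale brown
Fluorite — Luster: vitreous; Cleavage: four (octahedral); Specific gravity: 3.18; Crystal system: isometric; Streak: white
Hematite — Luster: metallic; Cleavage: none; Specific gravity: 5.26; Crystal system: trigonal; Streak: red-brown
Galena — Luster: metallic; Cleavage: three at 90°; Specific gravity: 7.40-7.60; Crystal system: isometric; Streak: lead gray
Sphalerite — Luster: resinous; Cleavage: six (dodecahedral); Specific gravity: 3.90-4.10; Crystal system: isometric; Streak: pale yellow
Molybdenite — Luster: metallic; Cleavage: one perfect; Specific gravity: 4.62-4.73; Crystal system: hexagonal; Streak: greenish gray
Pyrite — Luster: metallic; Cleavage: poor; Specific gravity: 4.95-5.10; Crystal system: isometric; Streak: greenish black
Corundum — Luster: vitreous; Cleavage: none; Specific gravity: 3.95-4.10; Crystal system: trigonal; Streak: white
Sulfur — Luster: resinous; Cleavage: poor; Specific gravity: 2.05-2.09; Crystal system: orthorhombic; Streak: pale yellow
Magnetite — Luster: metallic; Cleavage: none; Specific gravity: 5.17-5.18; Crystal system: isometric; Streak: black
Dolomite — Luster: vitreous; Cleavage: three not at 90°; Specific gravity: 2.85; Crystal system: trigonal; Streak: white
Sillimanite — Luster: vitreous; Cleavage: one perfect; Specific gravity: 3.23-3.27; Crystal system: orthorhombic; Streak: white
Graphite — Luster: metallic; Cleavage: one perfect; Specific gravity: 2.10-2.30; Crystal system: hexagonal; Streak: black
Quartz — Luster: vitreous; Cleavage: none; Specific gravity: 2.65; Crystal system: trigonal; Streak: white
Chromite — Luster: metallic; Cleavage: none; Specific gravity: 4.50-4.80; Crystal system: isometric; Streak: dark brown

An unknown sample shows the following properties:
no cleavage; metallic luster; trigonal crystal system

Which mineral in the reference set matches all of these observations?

No cleavage: narrows the field to Serpentine, Hematite, Corundum, Magnetite, Quartz, Chromite.
Metallic luster excludes Serpentine, Corundum, Quartz.
Trigonal crystal system: only Hematite remains.
The only mineral consistent with every observation is Hematite.

Hematite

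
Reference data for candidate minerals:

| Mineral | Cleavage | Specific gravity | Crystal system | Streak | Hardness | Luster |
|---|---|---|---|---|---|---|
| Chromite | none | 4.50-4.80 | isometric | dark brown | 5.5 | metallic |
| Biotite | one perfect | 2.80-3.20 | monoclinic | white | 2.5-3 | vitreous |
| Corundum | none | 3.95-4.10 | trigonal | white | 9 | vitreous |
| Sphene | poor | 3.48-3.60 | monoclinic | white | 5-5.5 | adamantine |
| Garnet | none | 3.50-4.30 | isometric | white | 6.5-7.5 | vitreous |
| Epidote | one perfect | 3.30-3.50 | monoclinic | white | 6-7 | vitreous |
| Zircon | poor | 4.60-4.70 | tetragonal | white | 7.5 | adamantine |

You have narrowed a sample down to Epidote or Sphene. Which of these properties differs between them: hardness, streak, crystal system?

Hardness: Epidote 6-7, Sphene 5-5.5 — different.
Streak: both white — no difference.
Crystal system: both monoclinic — no difference.
Of the listed properties, hardness is the one that separates them.

hardness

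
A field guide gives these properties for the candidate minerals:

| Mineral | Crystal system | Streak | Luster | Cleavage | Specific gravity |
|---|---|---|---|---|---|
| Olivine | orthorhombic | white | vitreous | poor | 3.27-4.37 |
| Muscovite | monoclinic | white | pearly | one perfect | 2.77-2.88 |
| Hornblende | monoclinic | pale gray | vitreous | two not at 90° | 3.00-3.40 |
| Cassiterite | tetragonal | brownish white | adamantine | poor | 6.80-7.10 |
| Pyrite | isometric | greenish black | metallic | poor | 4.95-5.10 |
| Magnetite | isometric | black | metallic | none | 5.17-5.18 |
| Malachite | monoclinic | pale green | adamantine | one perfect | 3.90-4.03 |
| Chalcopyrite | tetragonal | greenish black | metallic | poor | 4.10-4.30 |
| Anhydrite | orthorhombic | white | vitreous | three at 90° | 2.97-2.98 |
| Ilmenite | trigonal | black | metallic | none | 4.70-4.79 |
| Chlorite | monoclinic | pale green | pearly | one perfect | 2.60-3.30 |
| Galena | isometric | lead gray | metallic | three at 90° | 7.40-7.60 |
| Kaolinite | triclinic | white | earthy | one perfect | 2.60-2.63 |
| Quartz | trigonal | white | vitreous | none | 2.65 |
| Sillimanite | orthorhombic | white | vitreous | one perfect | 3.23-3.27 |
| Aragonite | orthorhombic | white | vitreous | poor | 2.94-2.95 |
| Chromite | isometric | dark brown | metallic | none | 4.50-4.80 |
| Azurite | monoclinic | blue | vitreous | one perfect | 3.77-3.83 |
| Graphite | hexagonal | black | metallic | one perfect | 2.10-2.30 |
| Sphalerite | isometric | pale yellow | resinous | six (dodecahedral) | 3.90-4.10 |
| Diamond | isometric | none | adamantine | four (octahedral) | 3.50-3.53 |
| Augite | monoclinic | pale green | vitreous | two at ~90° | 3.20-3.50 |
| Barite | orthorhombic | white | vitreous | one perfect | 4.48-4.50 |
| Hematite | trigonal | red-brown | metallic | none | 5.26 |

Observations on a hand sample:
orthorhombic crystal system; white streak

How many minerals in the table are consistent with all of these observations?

Orthorhombic crystal system: leaves Olivine, Anhydrite, Sillimanite, Aragonite, Barite.
White streak: all remaining candidates fit.
The minerals that satisfy all observations are Anhydrite, Aragonite, Barite, Olivine, Sillimanite.
That is 5 minerals.

5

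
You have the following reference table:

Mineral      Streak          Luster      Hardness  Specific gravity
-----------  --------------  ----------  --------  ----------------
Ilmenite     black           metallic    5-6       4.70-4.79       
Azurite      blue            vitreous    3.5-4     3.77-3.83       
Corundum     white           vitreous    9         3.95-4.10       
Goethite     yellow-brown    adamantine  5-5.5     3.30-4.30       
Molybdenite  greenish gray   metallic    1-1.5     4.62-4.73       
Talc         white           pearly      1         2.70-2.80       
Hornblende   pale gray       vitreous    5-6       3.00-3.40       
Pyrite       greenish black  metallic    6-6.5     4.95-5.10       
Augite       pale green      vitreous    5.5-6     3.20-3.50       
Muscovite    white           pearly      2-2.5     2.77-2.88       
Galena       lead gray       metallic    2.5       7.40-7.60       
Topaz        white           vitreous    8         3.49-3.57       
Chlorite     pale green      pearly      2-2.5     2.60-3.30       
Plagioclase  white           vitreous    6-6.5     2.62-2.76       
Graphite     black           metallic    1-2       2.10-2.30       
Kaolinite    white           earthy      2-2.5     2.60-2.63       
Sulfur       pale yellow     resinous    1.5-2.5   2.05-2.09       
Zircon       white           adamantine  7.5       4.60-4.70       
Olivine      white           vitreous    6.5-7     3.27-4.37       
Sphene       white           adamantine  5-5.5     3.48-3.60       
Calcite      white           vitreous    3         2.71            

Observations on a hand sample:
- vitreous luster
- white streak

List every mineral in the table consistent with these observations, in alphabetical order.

Calcite, Corundum, Olivine, Plagioclase, Topaz

Vitreous luster — Azurite, Corundum, Hornblende, Augite, Topaz, Plagioclase, Olivine, Calcite remain.
White streak is inconsistent with Azurite, Hornblende, Augite.
Consistent with every observation: Calcite, Corundum, Olivine, Plagioclase, Topaz.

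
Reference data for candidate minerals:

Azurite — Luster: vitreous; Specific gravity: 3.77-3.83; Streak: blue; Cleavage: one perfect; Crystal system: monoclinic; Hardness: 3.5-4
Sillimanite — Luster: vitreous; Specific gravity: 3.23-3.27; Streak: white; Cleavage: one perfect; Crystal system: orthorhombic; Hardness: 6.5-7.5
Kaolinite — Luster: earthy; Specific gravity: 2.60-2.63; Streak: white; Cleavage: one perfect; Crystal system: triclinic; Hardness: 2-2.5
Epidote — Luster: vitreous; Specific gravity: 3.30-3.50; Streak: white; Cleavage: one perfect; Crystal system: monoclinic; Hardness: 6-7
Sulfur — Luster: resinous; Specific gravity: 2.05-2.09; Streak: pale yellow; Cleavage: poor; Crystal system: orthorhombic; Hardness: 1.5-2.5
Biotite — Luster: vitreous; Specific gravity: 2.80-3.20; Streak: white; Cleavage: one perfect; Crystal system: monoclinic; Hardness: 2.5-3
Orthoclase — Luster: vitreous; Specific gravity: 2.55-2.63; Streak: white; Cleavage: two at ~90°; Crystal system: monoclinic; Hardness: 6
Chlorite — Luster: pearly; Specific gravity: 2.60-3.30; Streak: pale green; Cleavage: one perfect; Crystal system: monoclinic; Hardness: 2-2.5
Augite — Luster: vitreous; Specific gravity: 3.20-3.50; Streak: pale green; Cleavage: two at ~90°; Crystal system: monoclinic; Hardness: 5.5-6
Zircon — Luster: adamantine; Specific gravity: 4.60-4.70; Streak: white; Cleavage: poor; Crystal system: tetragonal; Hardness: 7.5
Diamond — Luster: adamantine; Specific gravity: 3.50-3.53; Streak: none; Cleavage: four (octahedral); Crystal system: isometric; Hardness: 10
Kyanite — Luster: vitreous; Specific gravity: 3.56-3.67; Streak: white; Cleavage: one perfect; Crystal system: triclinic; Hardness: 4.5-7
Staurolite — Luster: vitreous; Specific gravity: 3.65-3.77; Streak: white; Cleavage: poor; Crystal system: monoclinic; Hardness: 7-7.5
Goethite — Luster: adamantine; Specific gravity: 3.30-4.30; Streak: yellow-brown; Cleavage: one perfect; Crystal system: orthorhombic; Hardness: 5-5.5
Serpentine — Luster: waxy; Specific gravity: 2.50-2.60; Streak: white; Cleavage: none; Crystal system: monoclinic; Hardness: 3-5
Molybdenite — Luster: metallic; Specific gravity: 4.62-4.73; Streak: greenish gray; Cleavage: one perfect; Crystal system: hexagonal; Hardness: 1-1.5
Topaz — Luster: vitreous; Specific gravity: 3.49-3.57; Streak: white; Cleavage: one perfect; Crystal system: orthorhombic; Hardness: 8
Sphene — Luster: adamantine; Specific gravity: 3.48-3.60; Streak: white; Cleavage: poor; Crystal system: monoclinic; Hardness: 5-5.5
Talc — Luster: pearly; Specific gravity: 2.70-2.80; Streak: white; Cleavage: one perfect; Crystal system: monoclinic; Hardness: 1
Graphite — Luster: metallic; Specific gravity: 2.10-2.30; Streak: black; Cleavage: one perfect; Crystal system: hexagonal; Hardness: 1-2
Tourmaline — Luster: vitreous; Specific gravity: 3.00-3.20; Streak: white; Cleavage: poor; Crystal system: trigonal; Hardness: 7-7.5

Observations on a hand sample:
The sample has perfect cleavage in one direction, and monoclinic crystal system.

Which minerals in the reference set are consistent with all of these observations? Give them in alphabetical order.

Azurite, Biotite, Chlorite, Epidote, Talc

Perfect cleavage in one direction — Azurite, Sillimanite, Kaolinite, Epidote, Biotite, Chlorite, Kyanite, Goethite, Molybdenite, Topaz, Talc, Graphite remain.
Monoclinic crystal system — narrows the field to Azurite, Epidote, Biotite, Chlorite, Talc.
Remaining candidates: Azurite, Biotite, Chlorite, Epidote, Talc.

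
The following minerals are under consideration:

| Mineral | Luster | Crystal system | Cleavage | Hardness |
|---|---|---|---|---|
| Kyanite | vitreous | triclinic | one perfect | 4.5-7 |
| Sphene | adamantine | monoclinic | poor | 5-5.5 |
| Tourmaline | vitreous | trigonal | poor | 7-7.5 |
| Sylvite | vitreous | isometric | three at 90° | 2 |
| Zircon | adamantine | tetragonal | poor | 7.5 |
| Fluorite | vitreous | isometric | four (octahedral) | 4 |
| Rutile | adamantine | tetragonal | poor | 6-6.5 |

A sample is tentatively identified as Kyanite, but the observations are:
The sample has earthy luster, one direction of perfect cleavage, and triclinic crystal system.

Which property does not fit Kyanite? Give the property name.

luster

Earthy luster: Kyanite has vitreous luster — inconsistent.
One direction of perfect cleavage: Kyanite has cleavage one perfect — agrees.
Triclinic crystal system: Kyanite has triclinic system — agrees.
Everything matches except the luster.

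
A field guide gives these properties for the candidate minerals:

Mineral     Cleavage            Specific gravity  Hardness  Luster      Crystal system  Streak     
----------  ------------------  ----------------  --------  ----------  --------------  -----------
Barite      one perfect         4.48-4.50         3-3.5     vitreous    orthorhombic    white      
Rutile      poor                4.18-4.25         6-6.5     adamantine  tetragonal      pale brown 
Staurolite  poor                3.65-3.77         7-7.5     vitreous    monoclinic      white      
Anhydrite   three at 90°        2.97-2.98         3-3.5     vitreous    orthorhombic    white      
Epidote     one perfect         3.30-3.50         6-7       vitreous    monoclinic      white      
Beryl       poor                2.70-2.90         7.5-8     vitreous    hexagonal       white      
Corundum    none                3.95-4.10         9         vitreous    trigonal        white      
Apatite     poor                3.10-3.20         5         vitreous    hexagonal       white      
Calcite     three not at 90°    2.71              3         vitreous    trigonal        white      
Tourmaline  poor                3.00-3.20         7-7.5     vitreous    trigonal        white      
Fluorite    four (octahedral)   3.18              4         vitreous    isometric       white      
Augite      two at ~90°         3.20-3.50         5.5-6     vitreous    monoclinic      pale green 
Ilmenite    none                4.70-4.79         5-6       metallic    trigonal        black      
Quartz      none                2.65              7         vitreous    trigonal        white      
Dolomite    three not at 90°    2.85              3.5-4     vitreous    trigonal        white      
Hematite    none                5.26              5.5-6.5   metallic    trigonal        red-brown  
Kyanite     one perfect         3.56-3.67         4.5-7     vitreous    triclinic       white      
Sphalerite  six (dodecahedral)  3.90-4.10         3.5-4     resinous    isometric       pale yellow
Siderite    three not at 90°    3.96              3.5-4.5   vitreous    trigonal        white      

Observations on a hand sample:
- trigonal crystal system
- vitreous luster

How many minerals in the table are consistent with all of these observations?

6

Trigonal crystal system: Corundum, Calcite, Tourmaline, Ilmenite, Quartz, Dolomite, Hematite, Siderite remain.
Vitreous luster excludes Ilmenite, Hematite.
The minerals that satisfy all observations are Calcite, Corundum, Dolomite, Quartz, Siderite, Tourmaline.
That is 6 minerals.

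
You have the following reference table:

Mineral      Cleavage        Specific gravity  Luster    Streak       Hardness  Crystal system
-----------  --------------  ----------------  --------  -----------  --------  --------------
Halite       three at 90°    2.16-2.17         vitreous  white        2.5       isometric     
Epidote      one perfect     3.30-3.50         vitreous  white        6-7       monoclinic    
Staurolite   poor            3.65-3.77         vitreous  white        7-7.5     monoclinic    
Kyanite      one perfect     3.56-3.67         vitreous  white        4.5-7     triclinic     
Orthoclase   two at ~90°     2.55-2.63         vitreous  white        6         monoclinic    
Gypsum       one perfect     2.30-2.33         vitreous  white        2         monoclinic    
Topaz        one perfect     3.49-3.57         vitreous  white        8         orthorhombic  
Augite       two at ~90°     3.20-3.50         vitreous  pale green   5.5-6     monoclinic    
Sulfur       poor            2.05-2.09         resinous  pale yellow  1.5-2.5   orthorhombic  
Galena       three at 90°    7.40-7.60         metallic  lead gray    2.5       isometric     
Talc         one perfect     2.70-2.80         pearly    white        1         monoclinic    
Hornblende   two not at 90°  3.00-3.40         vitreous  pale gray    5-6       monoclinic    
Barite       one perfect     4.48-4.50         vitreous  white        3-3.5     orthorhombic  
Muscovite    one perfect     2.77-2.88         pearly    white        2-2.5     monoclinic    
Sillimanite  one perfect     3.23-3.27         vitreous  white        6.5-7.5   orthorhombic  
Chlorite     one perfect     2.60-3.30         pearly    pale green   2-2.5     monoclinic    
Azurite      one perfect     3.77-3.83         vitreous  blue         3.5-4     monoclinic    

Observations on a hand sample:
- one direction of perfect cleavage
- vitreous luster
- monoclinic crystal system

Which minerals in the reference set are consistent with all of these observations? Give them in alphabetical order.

Azurite, Epidote, Gypsum

One direction of perfect cleavage: only Epidote, Kyanite, Gypsum, Topaz, Talc, Barite, Muscovite, Sillimanite, Chlorite, Azurite remain.
Vitreous luster is inconsistent with Talc, Muscovite, Chlorite.
Monoclinic crystal system: narrows the field to Epidote, Gypsum, Azurite.
The minerals that satisfy all observations are Azurite, Epidote, Gypsum.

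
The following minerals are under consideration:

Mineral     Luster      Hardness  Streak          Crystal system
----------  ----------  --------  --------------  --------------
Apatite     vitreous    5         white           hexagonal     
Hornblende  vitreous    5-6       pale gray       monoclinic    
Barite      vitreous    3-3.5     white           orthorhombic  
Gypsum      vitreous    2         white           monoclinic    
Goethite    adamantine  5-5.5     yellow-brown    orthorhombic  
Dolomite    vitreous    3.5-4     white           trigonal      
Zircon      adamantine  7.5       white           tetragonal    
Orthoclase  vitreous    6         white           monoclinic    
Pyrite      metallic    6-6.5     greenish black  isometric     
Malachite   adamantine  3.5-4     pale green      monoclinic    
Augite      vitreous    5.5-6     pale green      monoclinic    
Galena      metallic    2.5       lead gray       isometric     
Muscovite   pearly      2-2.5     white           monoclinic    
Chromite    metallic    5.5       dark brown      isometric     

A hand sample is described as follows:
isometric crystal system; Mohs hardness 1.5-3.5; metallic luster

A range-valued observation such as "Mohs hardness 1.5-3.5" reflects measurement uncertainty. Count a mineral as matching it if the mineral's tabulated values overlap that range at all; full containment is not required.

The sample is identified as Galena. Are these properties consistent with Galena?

Yes

Isometric crystal system — fits Galena (isometric system).
Mohs hardness 1.5-3.5 — fits Galena (hardness 2.5).
Metallic luster — fits Galena (metallic luster).
Every observed property is compatible with the reference values for Galena.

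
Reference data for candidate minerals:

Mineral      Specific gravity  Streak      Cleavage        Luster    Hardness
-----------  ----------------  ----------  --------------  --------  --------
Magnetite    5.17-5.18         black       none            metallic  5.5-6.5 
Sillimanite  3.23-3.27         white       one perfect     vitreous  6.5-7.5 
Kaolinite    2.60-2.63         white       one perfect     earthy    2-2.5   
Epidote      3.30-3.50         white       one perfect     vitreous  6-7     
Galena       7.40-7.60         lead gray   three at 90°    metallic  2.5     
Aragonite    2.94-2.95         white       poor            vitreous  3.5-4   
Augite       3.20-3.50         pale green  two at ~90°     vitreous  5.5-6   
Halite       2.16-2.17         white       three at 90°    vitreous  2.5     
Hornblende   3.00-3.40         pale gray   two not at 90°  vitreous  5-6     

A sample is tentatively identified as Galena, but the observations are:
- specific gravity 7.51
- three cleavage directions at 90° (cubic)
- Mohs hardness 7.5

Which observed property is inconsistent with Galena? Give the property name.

hardness

Specific gravity 7.51: Galena has SG 7.40-7.60 — agrees.
Three cleavage directions at 90° (cubic): Galena has cleavage three at 90° — agrees.
Mohs hardness 7.5: Galena has hardness 2.5 — outside the reference range.
Everything matches except the hardness.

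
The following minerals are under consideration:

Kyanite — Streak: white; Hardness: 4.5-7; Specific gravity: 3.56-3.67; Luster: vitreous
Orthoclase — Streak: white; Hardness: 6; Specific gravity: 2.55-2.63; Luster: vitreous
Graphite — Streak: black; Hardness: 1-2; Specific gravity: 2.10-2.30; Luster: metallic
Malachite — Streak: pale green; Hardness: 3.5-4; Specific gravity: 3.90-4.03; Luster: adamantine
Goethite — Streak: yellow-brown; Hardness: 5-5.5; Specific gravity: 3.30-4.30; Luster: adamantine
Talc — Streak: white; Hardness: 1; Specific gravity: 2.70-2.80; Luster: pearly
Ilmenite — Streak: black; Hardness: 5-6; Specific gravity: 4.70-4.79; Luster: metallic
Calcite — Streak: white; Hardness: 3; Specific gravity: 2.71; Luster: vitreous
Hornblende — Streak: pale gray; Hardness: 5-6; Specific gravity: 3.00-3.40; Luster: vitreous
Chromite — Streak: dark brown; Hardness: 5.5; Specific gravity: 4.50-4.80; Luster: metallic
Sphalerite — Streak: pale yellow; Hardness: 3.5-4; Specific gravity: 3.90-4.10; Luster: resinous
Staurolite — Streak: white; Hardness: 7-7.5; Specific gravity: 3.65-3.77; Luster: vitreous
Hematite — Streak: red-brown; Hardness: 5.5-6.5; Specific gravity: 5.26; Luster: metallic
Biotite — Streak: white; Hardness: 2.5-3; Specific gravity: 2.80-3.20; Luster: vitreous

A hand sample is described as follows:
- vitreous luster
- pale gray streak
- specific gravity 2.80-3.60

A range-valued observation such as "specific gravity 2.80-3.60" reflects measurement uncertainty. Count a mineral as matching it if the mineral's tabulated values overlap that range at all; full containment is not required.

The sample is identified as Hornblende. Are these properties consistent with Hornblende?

Vitreous luster — matches Hornblende (vitreous luster).
Pale gray streak — matches Hornblende (pale gray streak).
Specific gravity 2.80-3.60 — matches Hornblende (SG 3.00-3.40).
All observations are consistent with the tabulated values for Hornblende.

Consistent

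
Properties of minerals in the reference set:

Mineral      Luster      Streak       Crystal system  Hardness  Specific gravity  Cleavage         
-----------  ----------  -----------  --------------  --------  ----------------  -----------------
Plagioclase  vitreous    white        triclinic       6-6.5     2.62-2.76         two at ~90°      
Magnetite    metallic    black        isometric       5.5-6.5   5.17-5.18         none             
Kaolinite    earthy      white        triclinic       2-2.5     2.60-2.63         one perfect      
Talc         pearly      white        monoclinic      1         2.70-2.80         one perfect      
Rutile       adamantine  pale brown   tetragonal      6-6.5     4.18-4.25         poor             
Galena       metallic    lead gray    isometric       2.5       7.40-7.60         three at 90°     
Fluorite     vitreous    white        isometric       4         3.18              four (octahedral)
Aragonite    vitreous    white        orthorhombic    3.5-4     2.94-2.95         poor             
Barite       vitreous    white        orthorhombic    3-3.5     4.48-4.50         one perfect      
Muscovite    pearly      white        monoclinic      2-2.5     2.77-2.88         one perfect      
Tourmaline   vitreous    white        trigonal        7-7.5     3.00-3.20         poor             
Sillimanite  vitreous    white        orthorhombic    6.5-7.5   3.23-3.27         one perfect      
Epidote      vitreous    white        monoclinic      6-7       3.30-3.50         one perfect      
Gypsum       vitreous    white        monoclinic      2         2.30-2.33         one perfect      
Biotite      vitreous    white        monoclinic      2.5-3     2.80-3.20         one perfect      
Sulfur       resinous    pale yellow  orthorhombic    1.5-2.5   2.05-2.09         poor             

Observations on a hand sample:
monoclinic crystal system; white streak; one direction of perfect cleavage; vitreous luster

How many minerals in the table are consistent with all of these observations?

Monoclinic crystal system: narrows the field to Talc, Muscovite, Epidote, Gypsum, Biotite.
White streak: consistent with all remaining minerals.
One direction of perfect cleavage: all remaining candidates fit.
Vitreous luster eliminates Talc, Muscovite.
The minerals that satisfy all observations are Biotite, Epidote, Gypsum.
That is 3 minerals.

3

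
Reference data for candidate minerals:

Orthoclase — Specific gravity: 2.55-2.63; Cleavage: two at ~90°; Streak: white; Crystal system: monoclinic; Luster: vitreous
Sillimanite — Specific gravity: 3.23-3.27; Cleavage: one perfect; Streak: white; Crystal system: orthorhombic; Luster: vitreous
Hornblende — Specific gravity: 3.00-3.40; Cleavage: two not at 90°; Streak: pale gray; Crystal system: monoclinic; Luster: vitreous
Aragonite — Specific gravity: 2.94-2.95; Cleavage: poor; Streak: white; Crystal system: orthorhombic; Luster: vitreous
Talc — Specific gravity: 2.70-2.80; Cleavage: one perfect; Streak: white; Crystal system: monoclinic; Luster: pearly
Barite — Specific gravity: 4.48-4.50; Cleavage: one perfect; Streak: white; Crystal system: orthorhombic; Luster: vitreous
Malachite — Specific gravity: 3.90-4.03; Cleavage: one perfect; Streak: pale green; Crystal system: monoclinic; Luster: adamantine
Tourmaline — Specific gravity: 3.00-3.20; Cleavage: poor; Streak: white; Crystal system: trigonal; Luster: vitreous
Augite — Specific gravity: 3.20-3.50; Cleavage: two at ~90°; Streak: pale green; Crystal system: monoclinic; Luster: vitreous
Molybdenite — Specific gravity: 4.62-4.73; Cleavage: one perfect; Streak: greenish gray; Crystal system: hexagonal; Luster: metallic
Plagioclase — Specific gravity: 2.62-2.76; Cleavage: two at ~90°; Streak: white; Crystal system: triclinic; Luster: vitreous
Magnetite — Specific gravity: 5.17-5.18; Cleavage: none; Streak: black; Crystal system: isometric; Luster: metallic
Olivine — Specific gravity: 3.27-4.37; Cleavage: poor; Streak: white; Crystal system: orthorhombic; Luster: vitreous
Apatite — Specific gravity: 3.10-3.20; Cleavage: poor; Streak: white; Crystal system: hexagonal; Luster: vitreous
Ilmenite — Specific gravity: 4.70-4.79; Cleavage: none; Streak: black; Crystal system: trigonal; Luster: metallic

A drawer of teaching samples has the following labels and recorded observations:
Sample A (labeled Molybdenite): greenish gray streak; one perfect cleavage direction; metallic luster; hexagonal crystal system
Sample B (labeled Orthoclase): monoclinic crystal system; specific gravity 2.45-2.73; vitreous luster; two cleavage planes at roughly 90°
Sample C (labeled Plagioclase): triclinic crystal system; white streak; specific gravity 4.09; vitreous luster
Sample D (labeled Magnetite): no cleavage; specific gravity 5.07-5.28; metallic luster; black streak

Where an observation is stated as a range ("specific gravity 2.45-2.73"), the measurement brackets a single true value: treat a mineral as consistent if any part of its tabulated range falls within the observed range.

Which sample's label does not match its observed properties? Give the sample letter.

Sample A: nothing contradicts Molybdenite.
Sample B: nothing contradicts Orthoclase.
Sample C: Plagioclase has SG 2.62-2.76, but the record shows specific gravity 4.09 — this label is wrong.
Sample D: nothing contradicts Magnetite.
The mislabeled specimen is C.

C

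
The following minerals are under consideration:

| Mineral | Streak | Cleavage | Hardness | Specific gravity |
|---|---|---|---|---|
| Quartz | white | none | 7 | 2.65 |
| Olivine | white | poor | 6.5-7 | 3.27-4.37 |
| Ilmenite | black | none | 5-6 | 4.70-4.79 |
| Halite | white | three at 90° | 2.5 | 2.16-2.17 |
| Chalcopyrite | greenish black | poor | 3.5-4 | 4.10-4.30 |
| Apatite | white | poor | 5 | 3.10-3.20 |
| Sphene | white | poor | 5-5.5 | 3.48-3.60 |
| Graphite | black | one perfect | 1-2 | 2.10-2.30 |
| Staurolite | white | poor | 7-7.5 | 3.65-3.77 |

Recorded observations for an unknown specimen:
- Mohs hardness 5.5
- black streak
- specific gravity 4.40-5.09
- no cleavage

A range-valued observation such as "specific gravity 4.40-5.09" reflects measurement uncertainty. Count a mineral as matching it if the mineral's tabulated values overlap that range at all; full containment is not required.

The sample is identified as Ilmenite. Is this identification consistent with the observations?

Mohs hardness 5.5 — matches Ilmenite (hardness 5-6).
Black streak — matches Ilmenite (black streak).
Specific gravity 4.40-5.09 — matches Ilmenite (SG 4.70-4.79).
No cleavage — matches Ilmenite (cleavage none).
All observations are consistent with the tabulated values for Ilmenite.

Yes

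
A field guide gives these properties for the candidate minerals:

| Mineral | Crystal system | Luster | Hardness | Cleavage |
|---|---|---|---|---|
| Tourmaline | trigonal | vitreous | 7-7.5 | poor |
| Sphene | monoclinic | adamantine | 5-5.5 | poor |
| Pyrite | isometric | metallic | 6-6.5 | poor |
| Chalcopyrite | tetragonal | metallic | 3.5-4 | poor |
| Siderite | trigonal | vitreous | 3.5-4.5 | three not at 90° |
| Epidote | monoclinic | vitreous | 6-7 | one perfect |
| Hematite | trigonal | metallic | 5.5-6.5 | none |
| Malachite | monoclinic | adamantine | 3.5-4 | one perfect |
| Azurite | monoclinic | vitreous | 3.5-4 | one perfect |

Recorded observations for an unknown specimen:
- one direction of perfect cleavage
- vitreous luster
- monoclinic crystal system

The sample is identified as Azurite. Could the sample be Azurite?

Yes

One direction of perfect cleavage — is consistent with Azurite (cleavage one perfect).
Vitreous luster — is consistent with Azurite (vitreous luster).
Monoclinic crystal system — is consistent with Azurite (monoclinic system).
All observations are consistent with the tabulated values for Azurite.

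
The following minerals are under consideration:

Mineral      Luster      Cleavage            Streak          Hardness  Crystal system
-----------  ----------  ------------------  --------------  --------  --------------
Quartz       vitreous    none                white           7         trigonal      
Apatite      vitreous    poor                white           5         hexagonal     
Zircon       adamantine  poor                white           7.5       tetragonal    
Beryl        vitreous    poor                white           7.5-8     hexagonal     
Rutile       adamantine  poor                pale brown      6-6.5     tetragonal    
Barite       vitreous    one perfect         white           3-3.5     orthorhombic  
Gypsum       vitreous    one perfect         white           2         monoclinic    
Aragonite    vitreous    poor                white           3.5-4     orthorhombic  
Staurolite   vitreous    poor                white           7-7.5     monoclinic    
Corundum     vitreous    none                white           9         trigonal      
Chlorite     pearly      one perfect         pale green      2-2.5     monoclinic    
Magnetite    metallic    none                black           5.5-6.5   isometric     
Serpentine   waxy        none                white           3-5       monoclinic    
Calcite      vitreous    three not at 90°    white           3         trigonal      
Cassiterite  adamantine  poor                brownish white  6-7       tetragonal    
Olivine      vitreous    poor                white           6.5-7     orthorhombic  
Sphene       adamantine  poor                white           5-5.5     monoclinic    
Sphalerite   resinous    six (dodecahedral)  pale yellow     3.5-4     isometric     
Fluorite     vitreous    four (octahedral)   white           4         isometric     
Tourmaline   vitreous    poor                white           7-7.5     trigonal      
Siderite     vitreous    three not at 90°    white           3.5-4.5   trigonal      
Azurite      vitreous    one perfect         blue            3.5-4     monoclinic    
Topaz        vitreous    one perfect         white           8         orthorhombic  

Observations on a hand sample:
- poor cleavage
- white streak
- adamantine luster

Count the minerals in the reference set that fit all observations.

2

Poor cleavage — narrows the field to Apatite, Zircon, Beryl, Rutile, Aragonite, Staurolite, Cassiterite, Olivine, Sphene, Tourmaline.
White streak eliminates Rutile, Cassiterite.
Adamantine luster — Zircon, Sphene remain.
The minerals that satisfy all observations are Sphene, Zircon.
That is 2 minerals.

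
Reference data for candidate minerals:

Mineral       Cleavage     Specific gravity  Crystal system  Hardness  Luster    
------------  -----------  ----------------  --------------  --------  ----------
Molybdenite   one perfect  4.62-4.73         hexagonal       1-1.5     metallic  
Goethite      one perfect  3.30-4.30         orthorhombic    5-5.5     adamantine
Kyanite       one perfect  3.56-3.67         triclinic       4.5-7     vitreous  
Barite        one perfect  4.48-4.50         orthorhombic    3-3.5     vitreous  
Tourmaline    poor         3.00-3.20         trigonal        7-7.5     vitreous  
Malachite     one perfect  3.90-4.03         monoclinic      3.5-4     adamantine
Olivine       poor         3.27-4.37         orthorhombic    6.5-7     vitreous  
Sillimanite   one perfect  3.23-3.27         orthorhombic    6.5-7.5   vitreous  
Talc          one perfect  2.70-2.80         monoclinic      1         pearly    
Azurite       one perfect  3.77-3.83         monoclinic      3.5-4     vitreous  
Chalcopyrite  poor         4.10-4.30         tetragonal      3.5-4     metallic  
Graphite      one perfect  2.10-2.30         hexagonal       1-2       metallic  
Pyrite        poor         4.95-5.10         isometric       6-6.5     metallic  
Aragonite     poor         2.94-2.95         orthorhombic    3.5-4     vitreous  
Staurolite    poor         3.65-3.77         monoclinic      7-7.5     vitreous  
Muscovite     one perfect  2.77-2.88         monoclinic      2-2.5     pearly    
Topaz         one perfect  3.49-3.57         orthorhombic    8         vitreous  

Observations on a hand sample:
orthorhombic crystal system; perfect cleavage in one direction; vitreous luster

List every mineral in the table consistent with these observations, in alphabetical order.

Orthorhombic crystal system: only Goethite, Barite, Olivine, Sillimanite, Aragonite, Topaz remain.
Perfect cleavage in one direction rules out Olivine, Aragonite.
Vitreous luster rules out Goethite.
The minerals that satisfy all observations are Barite, Sillimanite, Topaz.

Barite, Sillimanite, Topaz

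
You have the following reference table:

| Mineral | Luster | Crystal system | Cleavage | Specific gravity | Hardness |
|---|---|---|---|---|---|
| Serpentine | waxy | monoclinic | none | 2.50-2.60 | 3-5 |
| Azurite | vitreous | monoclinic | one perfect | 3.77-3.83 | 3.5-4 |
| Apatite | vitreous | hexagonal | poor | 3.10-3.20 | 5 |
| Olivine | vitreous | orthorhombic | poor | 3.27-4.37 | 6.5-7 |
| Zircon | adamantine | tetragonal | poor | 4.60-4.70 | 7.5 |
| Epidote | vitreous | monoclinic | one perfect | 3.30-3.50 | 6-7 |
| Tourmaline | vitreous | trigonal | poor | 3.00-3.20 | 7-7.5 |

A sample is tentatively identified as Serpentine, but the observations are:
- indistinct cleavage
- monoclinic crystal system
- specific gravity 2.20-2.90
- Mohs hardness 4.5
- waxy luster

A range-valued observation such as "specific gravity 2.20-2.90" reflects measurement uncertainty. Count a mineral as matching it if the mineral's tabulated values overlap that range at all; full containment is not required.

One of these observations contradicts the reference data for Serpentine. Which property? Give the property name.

Indistinct cleavage: Serpentine has cleavage none — inconsistent.
Monoclinic crystal system: Serpentine has monoclinic system — agrees.
Specific gravity 2.20-2.90: Serpentine has SG 2.50-2.60 — agrees.
Mohs hardness 4.5: Serpentine has hardness 3-5 — agrees.
Waxy luster: Serpentine has waxy luster — agrees.
Only the cleavage is inconsistent.

cleavage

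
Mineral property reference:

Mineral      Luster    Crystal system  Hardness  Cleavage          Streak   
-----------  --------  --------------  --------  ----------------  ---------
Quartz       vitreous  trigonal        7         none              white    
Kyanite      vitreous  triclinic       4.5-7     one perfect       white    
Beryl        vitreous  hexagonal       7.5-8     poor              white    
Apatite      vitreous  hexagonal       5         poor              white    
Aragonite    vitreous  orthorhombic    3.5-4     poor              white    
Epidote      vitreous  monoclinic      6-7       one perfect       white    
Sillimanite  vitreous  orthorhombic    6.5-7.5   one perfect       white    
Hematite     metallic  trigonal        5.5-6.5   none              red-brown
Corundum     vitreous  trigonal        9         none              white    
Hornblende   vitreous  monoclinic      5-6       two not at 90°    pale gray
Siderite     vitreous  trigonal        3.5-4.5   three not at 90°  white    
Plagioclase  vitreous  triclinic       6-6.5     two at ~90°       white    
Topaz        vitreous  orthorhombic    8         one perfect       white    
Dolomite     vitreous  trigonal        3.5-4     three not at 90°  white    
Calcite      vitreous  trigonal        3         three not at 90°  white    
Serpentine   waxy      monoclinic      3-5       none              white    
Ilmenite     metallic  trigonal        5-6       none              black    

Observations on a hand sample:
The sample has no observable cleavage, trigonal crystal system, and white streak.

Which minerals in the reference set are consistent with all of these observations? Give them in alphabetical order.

No observable cleavage — only Quartz, Hematite, Corundum, Serpentine, Ilmenite remain.
Trigonal crystal system eliminates Serpentine.
White streak excludes Hematite, Ilmenite.
Consistent with every observation: Corundum, Quartz.

Corundum, Quartz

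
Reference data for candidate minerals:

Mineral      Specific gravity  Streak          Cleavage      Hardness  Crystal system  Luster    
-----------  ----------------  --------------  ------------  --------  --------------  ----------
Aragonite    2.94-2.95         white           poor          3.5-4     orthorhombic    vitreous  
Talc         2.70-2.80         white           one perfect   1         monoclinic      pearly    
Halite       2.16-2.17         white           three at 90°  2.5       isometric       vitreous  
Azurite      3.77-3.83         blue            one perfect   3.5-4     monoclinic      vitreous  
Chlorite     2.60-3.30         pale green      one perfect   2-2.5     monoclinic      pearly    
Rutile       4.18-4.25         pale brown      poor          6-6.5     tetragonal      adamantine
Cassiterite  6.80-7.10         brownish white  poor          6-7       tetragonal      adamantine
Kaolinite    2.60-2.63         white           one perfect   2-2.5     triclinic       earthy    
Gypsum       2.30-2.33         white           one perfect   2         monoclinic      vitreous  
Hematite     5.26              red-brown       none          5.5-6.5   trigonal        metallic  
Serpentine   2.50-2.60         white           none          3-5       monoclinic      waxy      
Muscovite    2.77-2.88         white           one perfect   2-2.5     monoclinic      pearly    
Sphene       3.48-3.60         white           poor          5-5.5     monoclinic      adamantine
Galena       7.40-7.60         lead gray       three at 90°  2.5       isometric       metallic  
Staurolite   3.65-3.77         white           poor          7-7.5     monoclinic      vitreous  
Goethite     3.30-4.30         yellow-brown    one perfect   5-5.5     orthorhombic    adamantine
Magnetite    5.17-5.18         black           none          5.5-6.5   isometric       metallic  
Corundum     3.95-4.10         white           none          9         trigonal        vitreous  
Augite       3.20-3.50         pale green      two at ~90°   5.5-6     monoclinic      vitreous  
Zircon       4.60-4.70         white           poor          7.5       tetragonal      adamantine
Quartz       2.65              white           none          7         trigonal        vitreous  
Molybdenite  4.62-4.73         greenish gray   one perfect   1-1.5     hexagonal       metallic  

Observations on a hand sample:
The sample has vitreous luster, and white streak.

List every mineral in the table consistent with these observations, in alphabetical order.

Aragonite, Corundum, Gypsum, Halite, Quartz, Staurolite

Vitreous luster — narrows the field to Aragonite, Halite, Azurite, Gypsum, Staurolite, Corundum, Augite, Quartz.
White streak excludes Azurite, Augite.
Remaining candidates: Aragonite, Corundum, Gypsum, Halite, Quartz, Staurolite.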